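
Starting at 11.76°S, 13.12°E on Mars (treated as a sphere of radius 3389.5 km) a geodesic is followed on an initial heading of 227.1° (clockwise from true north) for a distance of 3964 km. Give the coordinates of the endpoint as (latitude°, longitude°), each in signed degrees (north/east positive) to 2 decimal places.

Angular distance δ = d/R = 3964/3389.5 = 1.16949 rad; initial bearing θ = 3.9636 rad.
sin φ₂ = sin φ₁ cos δ + cos φ₁ sin δ cos θ = (-0.2038)(0.3906) + (0.9790)(0.9206)(-0.6807) = -0.6931, so φ₂ = -43.88°.
Δλ = atan2(sin θ sin δ cos φ₁, cos δ − sin φ₁ sin φ₂) = atan2(-0.6602, 0.2494) = -69.308°.
λ₂ = 13.120° − 69.308° = -56.19°.

-43.88°, -56.19°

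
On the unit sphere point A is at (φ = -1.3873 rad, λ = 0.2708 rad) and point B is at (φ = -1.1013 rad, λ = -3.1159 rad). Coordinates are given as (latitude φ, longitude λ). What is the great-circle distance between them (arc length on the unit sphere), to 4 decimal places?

Let φ₁ = -1.3873 rad, φ₂ = -1.1013 rad, and Δλ = 2.8965 rad.
Haversine: a = sin²(Δφ/2) + cos φ₁ cos φ₂ sin²(Δλ/2) = 0.0203 + (0.1825)(0.4524)(0.9851) = 0.10163.
Central angle c = 2·arcsin(√a) = 0.64892 rad.
On the unit sphere the arc length equals the central angle: 0.6489.

0.6489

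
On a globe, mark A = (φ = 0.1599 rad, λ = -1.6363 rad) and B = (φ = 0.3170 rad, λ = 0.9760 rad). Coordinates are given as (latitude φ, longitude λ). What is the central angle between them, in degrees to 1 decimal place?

139.5°

With latitudes φ₁ = 9.162°, φ₂ = 18.163° and longitude difference Δλ = 149.674°:
Haversine: a = sin²(Δφ/2) + cos φ₁ cos φ₂ sin²(Δλ/2) = 0.0062 + (0.9872)(0.9502)(0.9316) = 0.88003.
Central angle c = 2·arcsin(√a) = 2.43421 rad.
So the angular separation is 139.5°.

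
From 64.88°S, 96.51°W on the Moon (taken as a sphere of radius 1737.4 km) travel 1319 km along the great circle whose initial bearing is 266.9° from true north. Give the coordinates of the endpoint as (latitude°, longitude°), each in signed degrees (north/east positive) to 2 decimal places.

-42.27°, -164.76°

Angular distance δ = d/R = 1319/1737.4 = 0.75918 rad; initial bearing θ = 4.6583 rad.
sin φ₂ = sin φ₁ cos δ + cos φ₁ sin δ cos θ = (-0.9054)(0.7254) + (0.4245)(0.6883)(-0.0541) = -0.6726, so φ₂ = -42.27°.
Δλ = atan2(sin θ sin δ cos φ₁, cos δ − sin φ₁ sin φ₂) = atan2(-0.2918, 0.1164) = -68.248°.
λ₂ = -96.510° − 68.248° = -164.76°.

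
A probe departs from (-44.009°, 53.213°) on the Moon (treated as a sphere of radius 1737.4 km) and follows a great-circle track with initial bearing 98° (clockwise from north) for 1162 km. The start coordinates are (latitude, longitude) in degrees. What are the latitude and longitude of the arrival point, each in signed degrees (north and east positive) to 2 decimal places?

-37.38°, 103.82°

Angular distance δ = d/R = 1162/1737.4 = 0.66882 rad; initial bearing θ = 1.7104 rad.
sin φ₂ = sin φ₁ cos δ + cos φ₁ sin δ cos θ = (-0.6948)(0.7846) + (0.7192)(0.6201)(-0.1392) = -0.6072, so φ₂ = -37.38°.
Δλ = atan2(sin θ sin δ cos φ₁, cos δ − sin φ₁ sin φ₂) = atan2(0.4416, 0.3627) = 50.602°.
λ₂ = 53.213° + 50.602° = 103.82°.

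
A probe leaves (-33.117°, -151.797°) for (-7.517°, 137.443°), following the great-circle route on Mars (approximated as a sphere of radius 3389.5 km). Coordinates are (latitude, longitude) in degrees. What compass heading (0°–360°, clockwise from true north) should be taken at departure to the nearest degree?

With φ₁ = -0.5780, φ₂ = -0.1312, Δλ = -1.2350 rad, the forward-azimuth formula gives
θ = atan2( sin Δλ cos φ₂ , cos φ₁ sin φ₂ − sin φ₁ cos φ₂ cos Δλ ) = atan2(-0.9360, 0.0689) = -85.79°.
Adding 360° brings this into [0°, 360°): 274°.

274°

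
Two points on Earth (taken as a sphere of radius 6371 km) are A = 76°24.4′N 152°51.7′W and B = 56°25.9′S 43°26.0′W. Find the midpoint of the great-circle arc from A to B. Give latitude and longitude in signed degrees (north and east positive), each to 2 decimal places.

14.83°, -68.46°

Central angle δ = 2.5927 rad. Interpolating on the sphere with fraction f = 0.5:
P = [sin((1−f)δ)·A + sin(fδ)·B] / sin δ = 1.8450·A + 1.8450·B in Cartesian coordinates,
giving P = (0.3549, -0.8992, 0.2560), i.e. latitude 14.83°, longitude -68.46°.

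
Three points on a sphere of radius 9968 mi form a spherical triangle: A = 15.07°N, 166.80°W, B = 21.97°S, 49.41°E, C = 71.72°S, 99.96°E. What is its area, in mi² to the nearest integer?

Side lengths (central angles): a = 1.0003, b = 1.8380, c = 2.5319 rad; semiperimeter s = 2.6850.
By l'Huilier's theorem, tan(E/4) = √[tan(s/2) tan((s−a)/2) tan((s−b)/2) tan((s−c)/2)], giving spherical excess E = 1.5516 rad.
Area = E·R² = 1.5516 × (9968)² ≈ 154164389 mi².

154164389 mi²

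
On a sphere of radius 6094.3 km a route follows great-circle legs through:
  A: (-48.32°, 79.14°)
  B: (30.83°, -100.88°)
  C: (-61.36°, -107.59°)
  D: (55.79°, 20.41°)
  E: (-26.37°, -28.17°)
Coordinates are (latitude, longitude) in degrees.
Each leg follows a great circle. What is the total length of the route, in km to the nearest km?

53172 km

Leg A→B: central angle 2.8363 rad, distance 17285.5 km.
Leg B→C: central angle 1.6118 rad, distance 9823.0 km.
Leg C→D: central angle 2.6719 rad, distance 16283.4 km.
Leg D→E: central angle 1.6049 rad, distance 9780.6 km.
Total: 17285.5 + 9823.0 + 16283.4 + 9780.6 ≈ 53172 km.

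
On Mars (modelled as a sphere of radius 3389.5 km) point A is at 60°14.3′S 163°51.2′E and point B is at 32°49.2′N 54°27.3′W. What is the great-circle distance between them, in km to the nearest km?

With latitudes φ₁ = -60.238°, φ₂ = 32.820° and longitude difference Δλ = 141.692°:
Haversine: a = sin²(Δφ/2) + cos φ₁ cos φ₂ sin²(Δλ/2) = 0.5267 + (0.4964)(0.8404)(0.8923) = 0.89892.
Central angle c = 2·arcsin(√a) = 2.49451 rad.
Distance = R·c = 3389.5 × 2.4945 ≈ 8455 km.

8455 km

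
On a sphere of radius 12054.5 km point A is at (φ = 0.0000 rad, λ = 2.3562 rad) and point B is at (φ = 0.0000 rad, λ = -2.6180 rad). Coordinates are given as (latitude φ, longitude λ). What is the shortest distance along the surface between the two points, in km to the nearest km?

In radians: φ₁ = 0.0000, φ₂ = 0.0000, Δλ = 74.999° = 1.3090 rad.
cos c = sin φ₁ sin φ₂ + cos φ₁ cos φ₂ cos Δλ = (0.0000)(0.0000) + (1.0000)(1.0000)(0.2588) = 0.25883,
so c = arccos(0.25883) = 1.30899 rad.
Distance = R·c = 12054.5 × 1.3090 ≈ 15779 km.

15779 km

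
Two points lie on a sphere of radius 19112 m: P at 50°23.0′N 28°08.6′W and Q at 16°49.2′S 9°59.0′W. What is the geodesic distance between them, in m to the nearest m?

With latitudes φ₁ = 50.383°, φ₂ = -16.820° and longitude difference Δλ = 18.160°:
cos c = sin φ₁ sin φ₂ + cos φ₁ cos φ₂ cos Δλ = (0.7703)(-0.2894) + (0.6376)(0.9572)(0.9502) = 0.35706,
so c = arccos(0.35706) = 1.20568 rad.
Distance = R·c = 19112 × 1.2057 ≈ 23043 m.

23043 m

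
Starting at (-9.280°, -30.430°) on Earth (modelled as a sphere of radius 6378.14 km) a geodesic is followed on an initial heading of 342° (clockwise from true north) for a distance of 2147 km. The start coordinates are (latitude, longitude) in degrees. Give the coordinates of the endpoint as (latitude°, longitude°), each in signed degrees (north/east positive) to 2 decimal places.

9.08°, -36.36°

Angular distance δ = d/R = 2147/6378.14 = 0.33662 rad; initial bearing θ = 5.9690 rad.
sin φ₂ = sin φ₁ cos δ + cos φ₁ sin δ cos θ = (-0.1613)(0.9439) + (0.9869)(0.3303)(0.9511) = 0.1578, so φ₂ = 9.08°.
Δλ = atan2(sin θ sin δ cos φ₁, cos δ − sin φ₁ sin φ₂) = atan2(-0.1007, 0.9693) = -5.933°.
λ₂ = -30.430° − 5.933° = -36.36°.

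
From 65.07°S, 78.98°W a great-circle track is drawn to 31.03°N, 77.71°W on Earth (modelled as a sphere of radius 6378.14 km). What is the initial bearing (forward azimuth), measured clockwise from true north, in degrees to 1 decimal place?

1.1°

Δλ = 1.270° = 0.0222 rad.
y = sin Δλ · cos φ₂ = (0.0222)(0.8569) = 0.0190
x = cos φ₁ sin φ₂ − sin φ₁ cos φ₂ cos Δλ = (0.4215)(0.5155) − (-0.9068)(0.8569)(0.9998) = 0.9941
θ = atan2(y, x) = 1.09°, so the bearing is 1.1°.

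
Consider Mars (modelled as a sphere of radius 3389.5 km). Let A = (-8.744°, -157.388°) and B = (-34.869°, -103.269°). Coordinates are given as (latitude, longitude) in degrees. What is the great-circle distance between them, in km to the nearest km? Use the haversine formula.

Let φ₁ = -0.1526 rad, φ₂ = -0.6086 rad, and Δλ = 0.9446 rad.
Haversine: a = sin²(Δφ/2) + cos φ₁ cos φ₂ sin²(Δλ/2) = 0.0511 + (0.9884)(0.8205)(0.2069) = 0.21890.
Central angle c = 2·arcsin(√a) = 0.97376 rad.
Distance = R·c = 3389.5 × 0.9738 ≈ 3301 km.

3301 km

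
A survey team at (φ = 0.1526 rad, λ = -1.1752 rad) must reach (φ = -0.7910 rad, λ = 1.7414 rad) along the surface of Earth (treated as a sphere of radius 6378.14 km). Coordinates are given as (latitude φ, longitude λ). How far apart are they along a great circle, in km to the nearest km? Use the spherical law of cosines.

In radians: φ₁ = 0.1526, φ₂ = -0.7910, Δλ = 167.109° = 2.9166 rad.
cos c = sin φ₁ sin φ₂ + cos φ₁ cos φ₂ cos Δλ = (0.1520)(-0.7111) + (0.9884)(0.7031)(-0.9748) = -0.78553,
so c = arccos(-0.78553) = 2.47436 rad.
Distance = R·c = 6378.14 × 2.4744 ≈ 15782 km.

15782 km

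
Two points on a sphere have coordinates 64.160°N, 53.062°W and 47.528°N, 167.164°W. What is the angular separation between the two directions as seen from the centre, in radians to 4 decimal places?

0.9960 rad

In radians: φ₁ = 1.1198, φ₂ = 0.8295, Δλ = -114.102° = -1.9915 rad.
cos c = sin φ₁ sin φ₂ + cos φ₁ cos φ₂ cos Δλ = (0.9000)(0.7376) + (0.4359)(0.6752)(-0.4084) = 0.54367,
so c = arccos(0.54367) = 0.99599 rad.
So the angular separation is 0.9960 rad.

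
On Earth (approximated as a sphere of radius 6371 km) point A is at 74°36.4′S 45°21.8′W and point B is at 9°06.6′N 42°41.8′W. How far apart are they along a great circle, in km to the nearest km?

9311 km

With latitudes φ₁ = -74.607°, φ₂ = 9.110° and longitude difference Δλ = 2.667°:
Haversine: a = sin²(Δφ/2) + cos φ₁ cos φ₂ sin²(Δλ/2) = 0.4453 + (0.2654)(0.9874)(0.0005) = 0.44542.
Central angle c = 2·arcsin(√a) = 1.46142 rad.
Distance = R·c = 6371 × 1.4614 ≈ 9311 km.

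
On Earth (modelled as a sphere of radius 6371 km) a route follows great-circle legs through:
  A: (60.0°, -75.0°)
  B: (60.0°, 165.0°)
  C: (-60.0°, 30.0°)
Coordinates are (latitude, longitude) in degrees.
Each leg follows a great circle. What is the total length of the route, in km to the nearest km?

23268 km

Leg A→B: central angle 0.8957 rad, distance 5706.3 km.
Leg B→C: central angle 2.7565 rad, distance 17561.9 km.
Total: 5706.3 + 17561.9 ≈ 23268 km.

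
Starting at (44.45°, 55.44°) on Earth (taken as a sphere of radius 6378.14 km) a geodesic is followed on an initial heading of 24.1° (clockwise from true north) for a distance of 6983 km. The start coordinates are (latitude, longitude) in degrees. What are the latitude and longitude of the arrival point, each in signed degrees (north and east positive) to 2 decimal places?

64.17°, 179.04°

Angular distance δ = d/R = 6983/6378.14 = 1.09483 rad; initial bearing θ = 0.4206 rad.
sin φ₂ = sin φ₁ cos δ + cos φ₁ sin δ cos θ = (0.7003)(0.4582) + (0.7139)(0.8889)(0.9128) = 0.9001, so φ₂ = 64.17°.
Δλ = atan2(sin θ sin δ cos φ₁, cos δ − sin φ₁ sin φ₂) = atan2(0.2591, -0.1721) = 123.596°.
λ₂ = 55.440° + 123.596° = 179.04°.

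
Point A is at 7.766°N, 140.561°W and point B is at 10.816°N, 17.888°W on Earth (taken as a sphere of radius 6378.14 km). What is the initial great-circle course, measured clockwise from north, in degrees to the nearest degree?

73°

With φ₁ = 0.1355, φ₂ = 0.1888, Δλ = 2.1410 rad, the forward-azimuth formula gives
θ = atan2( sin Δλ cos φ₂ , cos φ₁ sin φ₂ − sin φ₁ cos φ₂ cos Δλ ) = atan2(0.8268, 0.2576) = 72.70°.
So the initial bearing is 73°.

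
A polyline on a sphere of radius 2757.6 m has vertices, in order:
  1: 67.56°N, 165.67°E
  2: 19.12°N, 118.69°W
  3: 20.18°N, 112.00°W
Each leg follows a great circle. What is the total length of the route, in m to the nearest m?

3528 m

Leg 1→2: central angle 1.1678 rad, distance 3220.3 m.
Leg 2→3: central angle 0.1115 rad, distance 307.5 m.
Total: 3220.3 + 307.5 ≈ 3528 m.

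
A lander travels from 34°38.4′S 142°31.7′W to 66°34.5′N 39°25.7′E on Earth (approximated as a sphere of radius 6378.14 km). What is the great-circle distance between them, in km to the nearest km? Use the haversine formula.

16480 km

With latitudes φ₁ = -34.640°, φ₂ = 66.575° and longitude difference Δλ = -178.043°:
Haversine: a = sin²(Δφ/2) + cos φ₁ cos φ₂ sin²(Δλ/2) = 0.5972 + (0.8227)(0.3975)(0.9997) = 0.92423.
Central angle c = 2·arcsin(√a) = 2.58386 rad.
Distance = R·c = 6378.14 × 2.5839 ≈ 16480 km.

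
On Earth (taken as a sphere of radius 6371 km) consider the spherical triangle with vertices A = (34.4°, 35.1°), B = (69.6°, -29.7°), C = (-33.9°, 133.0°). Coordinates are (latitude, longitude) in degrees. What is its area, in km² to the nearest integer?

63601788 km²

Side lengths (central angles): a = 2.4964, b = 1.9924, c = 0.8606 rad; semiperimeter s = 2.6747.
By l'Huilier's theorem, tan(E/4) = √[tan(s/2) tan((s−a)/2) tan((s−b)/2) tan((s−c)/2)], giving spherical excess E = 1.5669 rad.
Area = E·R² = 1.5669 × (6371)² ≈ 63601788 km².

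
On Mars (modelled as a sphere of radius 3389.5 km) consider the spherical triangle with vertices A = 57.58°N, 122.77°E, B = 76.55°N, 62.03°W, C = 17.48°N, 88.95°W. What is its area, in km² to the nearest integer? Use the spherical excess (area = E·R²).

3894195 km²

Side lengths (central angles): a = 1.0588, b = 1.7532, c = 0.8000 rad; semiperimeter s = 1.8060.
By l'Huilier's theorem, tan(E/4) = √[tan(s/2) tan((s−a)/2) tan((s−b)/2) tan((s−c)/2)], giving spherical excess E = 0.3390 rad.
Area = E·R² = 0.3390 × (3389.5)² ≈ 3894195 km².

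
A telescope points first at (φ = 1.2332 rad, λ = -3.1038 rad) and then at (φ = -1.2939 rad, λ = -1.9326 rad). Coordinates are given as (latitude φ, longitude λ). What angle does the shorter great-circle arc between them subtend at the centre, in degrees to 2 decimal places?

150.74°

In radians: φ₁ = 1.2332, φ₂ = -1.2939, Δλ = 67.105° = 1.1712 rad.
cos c = sin φ₁ sin φ₂ + cos φ₁ cos φ₂ cos Δλ = (0.9436)(-0.9619) + (0.3312)(0.2734)(0.3890) = -0.87239,
so c = arccos(-0.87239) = 2.63086 rad.
So the angular separation is 150.74°.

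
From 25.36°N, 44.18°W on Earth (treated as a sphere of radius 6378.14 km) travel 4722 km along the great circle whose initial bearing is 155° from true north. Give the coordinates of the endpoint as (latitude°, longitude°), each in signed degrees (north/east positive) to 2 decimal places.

-13.66°, -27.12°

Angular distance δ = d/R = 4722/6378.14 = 0.74034 rad; initial bearing θ = 2.7053 rad.
sin φ₂ = sin φ₁ cos δ + cos φ₁ sin δ cos θ = (0.4283)(0.7382) + (0.9036)(0.6745)(-0.9063) = -0.2362, so φ₂ = -13.66°.
Δλ = atan2(sin θ sin δ cos φ₁, cos δ − sin φ₁ sin φ₂) = atan2(0.2576, 0.8394) = 17.060°.
λ₂ = -44.180° + 17.060° = -27.12°.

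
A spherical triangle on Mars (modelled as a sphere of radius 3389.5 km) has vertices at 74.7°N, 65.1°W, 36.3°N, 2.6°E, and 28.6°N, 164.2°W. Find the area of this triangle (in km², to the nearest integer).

Side lengths (central angles): a = 1.9883, b = 1.1317, c = 0.8609 rad; semiperimeter s = 1.9905.
By l'Huilier's theorem, tan(E/4) = √[tan(s/2) tan((s−a)/2) tan((s−b)/2) tan((s−c)/2)], giving spherical excess E = 0.0882 rad.
Area = E·R² = 0.0882 × (3389.5)² ≈ 1013449 km².

1013449 km²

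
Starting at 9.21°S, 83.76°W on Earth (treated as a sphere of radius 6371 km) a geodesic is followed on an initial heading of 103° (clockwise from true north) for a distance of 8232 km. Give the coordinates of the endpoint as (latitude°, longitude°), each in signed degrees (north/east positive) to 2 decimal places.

-14.92°, -7.95°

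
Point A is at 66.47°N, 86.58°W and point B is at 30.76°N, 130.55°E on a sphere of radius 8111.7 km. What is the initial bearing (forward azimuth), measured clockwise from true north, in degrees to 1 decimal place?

With φ₁ = 1.1601, φ₂ = 0.5369, Δλ = -2.4936 rad, the forward-azimuth formula gives
θ = atan2( sin Δλ cos φ₂ , cos φ₁ sin φ₂ − sin φ₁ cos φ₂ cos Δλ ) = atan2(-0.5187, 0.8323) = -31.93°.
Adding 360° brings this into [0°, 360°): 328.1°.

328.1°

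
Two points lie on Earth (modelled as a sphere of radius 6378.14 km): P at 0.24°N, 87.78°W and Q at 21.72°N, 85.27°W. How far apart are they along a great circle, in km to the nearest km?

2407 km

In radians: φ₁ = 0.0042, φ₂ = 0.3791, Δλ = 2.510° = 0.0438 rad.
cos c = sin φ₁ sin φ₂ + cos φ₁ cos φ₂ cos Δλ = (0.0042)(0.3701) + (1.0000)(0.9290)(0.9990) = 0.92965,
so c = arccos(0.92965) = 0.37732 rad.
Distance = R·c = 6378.14 × 0.3773 ≈ 2407 km.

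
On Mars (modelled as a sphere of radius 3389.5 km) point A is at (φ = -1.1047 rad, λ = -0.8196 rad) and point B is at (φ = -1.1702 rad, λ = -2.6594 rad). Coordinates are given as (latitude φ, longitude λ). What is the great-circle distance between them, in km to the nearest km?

2313 km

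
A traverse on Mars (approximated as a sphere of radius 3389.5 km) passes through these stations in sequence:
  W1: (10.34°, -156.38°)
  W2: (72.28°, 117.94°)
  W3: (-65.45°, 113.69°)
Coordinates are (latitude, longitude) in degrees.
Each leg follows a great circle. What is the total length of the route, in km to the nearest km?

12814 km

Leg W1→W2: central angle 1.3760 rad, distance 4664.1 km.
Leg W2→W3: central angle 2.4044 rad, distance 8149.6 km.
Total: 4664.1 + 8149.6 ≈ 12814 km.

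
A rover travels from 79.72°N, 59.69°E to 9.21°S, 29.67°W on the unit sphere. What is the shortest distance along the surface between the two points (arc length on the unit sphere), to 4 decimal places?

With latitudes φ₁ = 79.720°, φ₂ = -9.210° and longitude difference Δλ = -89.360°:
cos c = sin φ₁ sin φ₂ + cos φ₁ cos φ₂ cos Δλ = (0.9839)(-0.1601) + (0.1785)(0.9871)(0.0112) = -0.15552,
so c = arccos(-0.15552) = 1.72695 rad.
On the unit sphere the arc length equals the central angle: 1.7269.

1.7269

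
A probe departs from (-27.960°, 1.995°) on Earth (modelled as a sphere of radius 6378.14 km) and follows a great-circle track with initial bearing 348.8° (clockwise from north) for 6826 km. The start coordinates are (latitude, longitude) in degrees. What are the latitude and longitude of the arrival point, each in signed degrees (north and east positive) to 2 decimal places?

Angular distance δ = d/R = 6826/6378.14 = 1.07022 rad; initial bearing θ = 6.0877 rad.
sin φ₂ = sin φ₁ cos δ + cos φ₁ sin δ cos θ = (-0.4689)(0.4799) + (0.8833)(0.8773)(0.9810) = 0.5351, so φ₂ = 32.35°.
Δλ = atan2(sin θ sin δ cos φ₁, cos δ − sin φ₁ sin φ₂) = atan2(-0.1505, 0.7308) = -11.637°.
λ₂ = 1.995° − 11.637° = -9.64°.

32.35°, -9.64°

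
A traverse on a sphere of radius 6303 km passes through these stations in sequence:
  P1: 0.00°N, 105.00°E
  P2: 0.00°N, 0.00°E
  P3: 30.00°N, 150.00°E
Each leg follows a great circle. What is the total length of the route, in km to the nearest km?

Leg P1→P2: central angle 1.8326 rad, distance 11550.9 km.
Leg P2→P3: central angle 2.4189 rad, distance 15246.1 km.
Total: 11550.9 + 15246.1 ≈ 26797 km.

26797 km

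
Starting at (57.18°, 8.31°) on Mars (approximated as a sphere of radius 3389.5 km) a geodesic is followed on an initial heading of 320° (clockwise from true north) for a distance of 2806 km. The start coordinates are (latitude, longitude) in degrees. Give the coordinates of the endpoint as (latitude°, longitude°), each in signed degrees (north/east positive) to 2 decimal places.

60.96°, -94.48°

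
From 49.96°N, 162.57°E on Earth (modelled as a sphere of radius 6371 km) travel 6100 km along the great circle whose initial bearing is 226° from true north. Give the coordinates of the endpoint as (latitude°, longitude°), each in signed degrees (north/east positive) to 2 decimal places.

4.31°, 126.42°

Angular distance δ = d/R = 6100/6371 = 0.95746 rad; initial bearing θ = 3.9444 rad.
sin φ₂ = sin φ₁ cos δ + cos φ₁ sin δ cos θ = (0.7656)(0.5756) + (0.6433)(0.8177)(-0.6947) = 0.0752, so φ₂ = 4.31°.
Δλ = atan2(sin θ sin δ cos φ₁, cos δ − sin φ₁ sin φ₂) = atan2(-0.3784, 0.5180) = -36.150°.
λ₂ = 162.570° − 36.150° = 126.42°.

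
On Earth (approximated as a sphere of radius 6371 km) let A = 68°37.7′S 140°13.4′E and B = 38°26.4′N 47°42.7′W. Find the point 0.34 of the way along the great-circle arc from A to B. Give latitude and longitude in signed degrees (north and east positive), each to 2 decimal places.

-59.79°, -58.94°

The central angle between A and B is δ = 2.6093 rad.
With f = 0.34, the slerp weights are sin((1−f)δ)/sin δ = 1.9479 and sin(fδ)/sin δ = 1.5276.
Weighted sum of the unit vectors: (1.9479)·(-0.2801,0.2332,-0.9312) + (1.5276)·(0.5270,-0.5794,0.6217) = (0.2595, -0.4310, -0.8642).
Converting back: φ = atan2(z, √(x²+y²)) = -59.79°, λ = atan2(y, x) = -58.94°.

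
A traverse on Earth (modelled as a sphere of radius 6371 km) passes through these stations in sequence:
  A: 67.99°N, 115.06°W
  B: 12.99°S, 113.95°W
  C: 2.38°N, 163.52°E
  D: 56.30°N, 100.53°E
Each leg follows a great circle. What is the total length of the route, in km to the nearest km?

Leg A→B: central angle 1.4134 rad, distance 9005.0 km.
Leg B→C: central angle 1.4533 rad, distance 9258.9 km.
Leg C→D: central angle 1.2804 rad, distance 8157.6 km.
Total: 9005.0 + 9258.9 + 8157.6 ≈ 26421 km.

26421 km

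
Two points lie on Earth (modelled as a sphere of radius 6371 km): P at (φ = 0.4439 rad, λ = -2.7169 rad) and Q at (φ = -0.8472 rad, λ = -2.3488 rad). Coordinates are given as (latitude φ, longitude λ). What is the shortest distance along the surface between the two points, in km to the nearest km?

8490 km

In radians: φ₁ = 0.4439, φ₂ = -0.8472, Δλ = 21.091° = 0.3681 rad.
Haversine: a = sin²(Δφ/2) + cos φ₁ cos φ₂ sin²(Δλ/2) = 0.3620 + (0.9031)(0.6621)(0.0335) = 0.38199.
Central angle c = 2·arcsin(√a) = 1.33254 rad.
Distance = R·c = 6371 × 1.3325 ≈ 8490 km.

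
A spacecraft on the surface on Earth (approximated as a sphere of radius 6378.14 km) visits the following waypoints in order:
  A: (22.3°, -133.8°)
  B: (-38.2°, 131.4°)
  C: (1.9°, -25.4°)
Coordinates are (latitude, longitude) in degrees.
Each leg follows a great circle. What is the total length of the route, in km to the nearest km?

Leg A→B: central angle 1.8708 rad, distance 11932.1 km.
Leg B→C: central angle 2.4075 rad, distance 15355.1 km.
Total: 11932.1 + 15355.1 ≈ 27287 km.

27287 km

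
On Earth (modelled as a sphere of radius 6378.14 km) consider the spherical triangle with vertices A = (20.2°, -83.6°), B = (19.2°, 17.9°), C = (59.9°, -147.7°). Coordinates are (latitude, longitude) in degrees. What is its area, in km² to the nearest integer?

48076171 km²

Side lengths (central angles): a = 1.7459, b = 1.0422, c = 1.6340 rad; semiperimeter s = 2.2110.
By l'Huilier's theorem, tan(E/4) = √[tan(s/2) tan((s−a)/2) tan((s−b)/2) tan((s−c)/2)], giving spherical excess E = 1.1818 rad.
Area = E·R² = 1.1818 × (6378.14)² ≈ 48076171 km².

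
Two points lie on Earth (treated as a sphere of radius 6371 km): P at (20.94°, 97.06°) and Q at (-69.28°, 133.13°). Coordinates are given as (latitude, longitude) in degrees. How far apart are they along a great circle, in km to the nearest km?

With latitudes φ₁ = 20.940°, φ₂ = -69.280° and longitude difference Δλ = 36.070°:
Haversine: a = sin²(Δφ/2) + cos φ₁ cos φ₂ sin²(Δλ/2) = 0.5019 + (0.9340)(0.3538)(0.0959) = 0.53359.
Central angle c = 2·arcsin(√a) = 1.63803 rad.
Distance = R·c = 6371 × 1.6380 ≈ 10436 km.

10436 km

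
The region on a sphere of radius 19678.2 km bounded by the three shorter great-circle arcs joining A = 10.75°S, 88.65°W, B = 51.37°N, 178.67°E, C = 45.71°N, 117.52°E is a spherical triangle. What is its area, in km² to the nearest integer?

118961171 km²

Side lengths (central angles): a = 0.6927, b = 2.4177, c = 1.7461 rad; semiperimeter s = 2.4282.
By l'Huilier's theorem, tan(E/4) = √[tan(s/2) tan((s−a)/2) tan((s−b)/2) tan((s−c)/2)], giving spherical excess E = 0.3072 rad.
Area = E·R² = 0.3072 × (19678.2)² ≈ 118961171 km².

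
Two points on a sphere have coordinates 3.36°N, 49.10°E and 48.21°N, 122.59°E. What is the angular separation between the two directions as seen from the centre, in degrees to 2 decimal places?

With latitudes φ₁ = 3.360°, φ₂ = 48.210° and longitude difference Δλ = 73.490°:
cos c = sin φ₁ sin φ₂ + cos φ₁ cos φ₂ cos Δλ = (0.0586)(0.7456) + (0.9983)(0.6664)(0.2842) = 0.23275,
so c = arccos(0.23275) = 1.33589 rad.
So the angular separation is 76.54°.

76.54°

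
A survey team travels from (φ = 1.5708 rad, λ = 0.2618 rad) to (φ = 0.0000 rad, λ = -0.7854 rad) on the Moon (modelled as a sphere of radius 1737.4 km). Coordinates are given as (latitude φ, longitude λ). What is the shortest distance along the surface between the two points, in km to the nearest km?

2729 km

With latitudes φ₁ = 90.000°, φ₂ = 0.000° and longitude difference Δλ = -60.000°:
Haversine: a = sin²(Δφ/2) + cos φ₁ cos φ₂ sin²(Δλ/2) = 0.5000 + (-0.0000)(1.0000)(0.2500) = 0.50000.
Central angle c = 2·arcsin(√a) = 1.57080 rad.
Distance = R·c = 1737.4 × 1.5708 ≈ 2729 km.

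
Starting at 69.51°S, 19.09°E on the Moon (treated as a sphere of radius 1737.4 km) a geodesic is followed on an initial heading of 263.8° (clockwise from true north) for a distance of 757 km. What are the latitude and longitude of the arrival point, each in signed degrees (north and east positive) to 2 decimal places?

Angular distance δ = d/R = 757/1737.4 = 0.43571 rad; initial bearing θ = 4.6042 rad.
sin φ₂ = sin φ₁ cos δ + cos φ₁ sin δ cos θ = (-0.9367)(0.9066) + (0.3500)(0.4221)(-0.1080) = -0.8652, so φ₂ = -59.90°.
Δλ = atan2(sin θ sin δ cos φ₁, cos δ − sin φ₁ sin φ₂) = atan2(-0.1469, 0.0961) = -56.793°.
λ₂ = 19.090° − 56.793° = -37.70°.

-59.90°, -37.70°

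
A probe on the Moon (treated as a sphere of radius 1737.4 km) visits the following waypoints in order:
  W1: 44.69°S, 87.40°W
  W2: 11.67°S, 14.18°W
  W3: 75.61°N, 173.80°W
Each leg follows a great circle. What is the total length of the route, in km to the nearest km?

Leg W1→W2: central angle 1.2204 rad, distance 2120.4 km.
Leg W2→W3: central angle 2.0087 rad, distance 3490.0 km.
Total: 2120.4 + 3490.0 ≈ 5610 km.

5610 km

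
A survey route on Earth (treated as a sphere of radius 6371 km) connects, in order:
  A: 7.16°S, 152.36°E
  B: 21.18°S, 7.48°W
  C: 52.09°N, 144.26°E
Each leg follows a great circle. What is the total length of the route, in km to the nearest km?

Leg A→B: central angle 2.5383 rad, distance 16171.4 km.
Leg B→C: central angle 2.4811 rad, distance 15807.1 km.
Total: 16171.4 + 15807.1 ≈ 31978 km.

31978 km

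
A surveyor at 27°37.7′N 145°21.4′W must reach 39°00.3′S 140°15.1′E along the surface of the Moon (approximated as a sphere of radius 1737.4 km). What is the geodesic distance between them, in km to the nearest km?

2915 km

In radians: φ₁ = 0.4822, φ₂ = -0.6808, Δλ = -74.392° = -1.2984 rad.
cos c = sin φ₁ sin φ₂ + cos φ₁ cos φ₂ cos Δλ = (0.4637)(-0.6294) + (0.8860)(0.7771)(0.2691) = -0.10663,
so c = arccos(-0.10663) = 1.67763 rad.
Distance = R·c = 1737.4 × 1.6776 ≈ 2915 km.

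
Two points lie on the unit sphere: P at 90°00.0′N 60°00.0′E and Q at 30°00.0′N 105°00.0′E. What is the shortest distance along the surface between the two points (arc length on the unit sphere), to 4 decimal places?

1.0472

With latitudes φ₁ = 90.000°, φ₂ = 30.000° and longitude difference Δλ = 45.000°:
cos c = sin φ₁ sin φ₂ + cos φ₁ cos φ₂ cos Δλ = (1.0000)(0.5000) + (0.0000)(0.8660)(0.7071) = 0.50000,
so c = arccos(0.50000) = 1.04720 rad.
On the unit sphere the arc length equals the central angle: 1.0472.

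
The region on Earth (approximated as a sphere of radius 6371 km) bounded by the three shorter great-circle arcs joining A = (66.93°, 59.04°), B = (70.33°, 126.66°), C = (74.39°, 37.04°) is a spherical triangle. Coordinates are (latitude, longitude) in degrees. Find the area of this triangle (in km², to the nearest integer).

1520485 km²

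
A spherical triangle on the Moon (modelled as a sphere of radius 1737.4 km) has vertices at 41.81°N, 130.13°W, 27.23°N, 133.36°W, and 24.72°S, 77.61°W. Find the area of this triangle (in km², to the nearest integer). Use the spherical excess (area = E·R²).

Side lengths (central angles): a = 1.3044, b = 1.4372, c = 0.2586 rad; semiperimeter s = 1.5001.
By l'Huilier's theorem, tan(E/4) = √[tan(s/2) tan((s−a)/2) tan((s−b)/2) tan((s−c)/2)], giving spherical excess E = 0.1813 rad.
Area = E·R² = 0.1813 × (1737.4)² ≈ 547387 km².

547387 km²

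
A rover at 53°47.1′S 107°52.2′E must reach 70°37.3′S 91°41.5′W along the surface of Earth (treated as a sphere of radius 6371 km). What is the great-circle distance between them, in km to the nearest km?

With latitudes φ₁ = -53.785°, φ₂ = -70.622° and longitude difference Δλ = 160.438°:
cos c = sin φ₁ sin φ₂ + cos φ₁ cos φ₂ cos Δλ = (-0.8068)(-0.9433) + (0.5908)(0.3318)(-0.9423) = 0.57638,
so c = arccos(0.57638) = 0.95651 rad.
Distance = R·c = 6371 × 0.9565 ≈ 6094 km.

6094 km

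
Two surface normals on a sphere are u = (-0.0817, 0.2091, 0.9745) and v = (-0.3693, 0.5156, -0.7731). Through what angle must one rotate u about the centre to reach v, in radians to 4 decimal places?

2.2337 rad

u·v = -0.6154; |u| = 1.0000, |v| = 1.0000.
cos θ = (u·v)/(|u||v|) = -0.6154, so θ = 2.2337 rad.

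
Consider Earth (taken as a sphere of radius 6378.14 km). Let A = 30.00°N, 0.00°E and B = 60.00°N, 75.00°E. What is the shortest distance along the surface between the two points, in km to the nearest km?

6342 km

In radians: φ₁ = 0.5236, φ₂ = 1.0472, Δλ = 75.000° = 1.3090 rad.
cos c = sin φ₁ sin φ₂ + cos φ₁ cos φ₂ cos Δλ = (0.5000)(0.8660) + (0.8660)(0.5000)(0.2588) = 0.54508,
so c = arccos(0.54508) = 0.99431 rad.
Distance = R·c = 6378.14 × 0.9943 ≈ 6342 km.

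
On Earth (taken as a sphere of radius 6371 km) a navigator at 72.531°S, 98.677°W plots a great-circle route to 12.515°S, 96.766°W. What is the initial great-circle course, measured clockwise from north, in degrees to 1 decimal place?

With φ₁ = -1.2659, φ₂ = -0.2184, Δλ = 0.0334 rad, the forward-azimuth formula gives
θ = atan2( sin Δλ cos φ₂ , cos φ₁ sin φ₂ − sin φ₁ cos φ₂ cos Δλ ) = atan2(0.0326, 0.8656) = 2.15°.
So the initial bearing is 2.2°.

2.2°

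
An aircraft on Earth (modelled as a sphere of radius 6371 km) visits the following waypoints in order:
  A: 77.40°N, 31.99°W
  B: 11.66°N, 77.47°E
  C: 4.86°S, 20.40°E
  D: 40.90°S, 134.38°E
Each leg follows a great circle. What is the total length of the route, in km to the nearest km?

Leg A→B: central angle 1.4444 rad, distance 9202.3 km.
Leg B→C: central angle 1.0317 rad, distance 6573.0 km.
Leg C→D: central angle 1.8241 rad, distance 11621.4 km.
Total: 9202.3 + 6573.0 + 11621.4 ≈ 27397 km.

27397 km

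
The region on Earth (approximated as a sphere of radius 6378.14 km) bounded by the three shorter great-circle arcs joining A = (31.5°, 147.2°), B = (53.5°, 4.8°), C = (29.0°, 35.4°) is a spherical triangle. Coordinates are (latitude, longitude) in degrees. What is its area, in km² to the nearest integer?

Side lengths (central angles): a = 0.5781, b = 1.5944, c = 1.5526 rad; semiperimeter s = 1.8626.
By l'Huilier's theorem, tan(E/4) = √[tan(s/2) tan((s−a)/2) tan((s−b)/2) tan((s−c)/2)], giving spherical excess E = 0.5782 rad.
Area = E·R² = 0.5782 × (6378.14)² ≈ 23522552 km².

23522552 km²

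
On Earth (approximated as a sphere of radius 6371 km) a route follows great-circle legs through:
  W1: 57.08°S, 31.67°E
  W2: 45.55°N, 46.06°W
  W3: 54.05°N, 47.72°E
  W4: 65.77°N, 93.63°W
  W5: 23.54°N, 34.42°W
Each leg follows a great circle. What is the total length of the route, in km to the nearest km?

Leg W1→W2: central angle 2.1157 rad, distance 13479.3 km.
Leg W2→W3: central angle 0.9875 rad, distance 6291.3 km.
Leg W3→W4: central angle 0.9884 rad, distance 6296.9 km.
Leg W4→W5: central angle 0.9803 rad, distance 6245.3 km.
Total: 13479.3 + 6291.3 + 6296.9 + 6245.3 ≈ 32313 km.

32313 km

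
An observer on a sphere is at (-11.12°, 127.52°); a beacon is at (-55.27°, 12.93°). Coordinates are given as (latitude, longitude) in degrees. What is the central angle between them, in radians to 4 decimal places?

With latitudes φ₁ = -11.120°, φ₂ = -55.270° and longitude difference Δλ = -114.590°:
cos c = sin φ₁ sin φ₂ + cos φ₁ cos φ₂ cos Δλ = (-0.1929)(-0.8218) + (0.9812)(0.5697)(-0.4161) = -0.07411,
so c = arccos(-0.07411) = 1.64498 rad.
So the angular separation is 1.6450 rad.

1.6450 rad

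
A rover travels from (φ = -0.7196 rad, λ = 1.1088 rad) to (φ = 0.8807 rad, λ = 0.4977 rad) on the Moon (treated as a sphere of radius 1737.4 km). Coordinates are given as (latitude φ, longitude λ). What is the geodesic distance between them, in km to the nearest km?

2931 km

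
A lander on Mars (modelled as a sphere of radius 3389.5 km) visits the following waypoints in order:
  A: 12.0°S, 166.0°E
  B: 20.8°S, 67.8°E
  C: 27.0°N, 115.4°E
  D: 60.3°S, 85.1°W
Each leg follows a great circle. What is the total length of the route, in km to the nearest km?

Leg A→B: central angle 1.6274 rad, distance 5516.1 km.
Leg B→C: central angle 1.1588 rad, distance 3927.8 km.
Leg C→D: central angle 2.5113 rad, distance 8512.0 km.
Total: 5516.1 + 3927.8 + 8512.0 ≈ 17956 km.

17956 km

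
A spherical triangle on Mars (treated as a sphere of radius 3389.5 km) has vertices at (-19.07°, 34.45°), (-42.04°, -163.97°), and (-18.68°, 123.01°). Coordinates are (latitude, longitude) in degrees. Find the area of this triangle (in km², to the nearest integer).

13724958 km²

Side lengths (central angles): a = 1.1374, b = 1.4433, c = 2.0344 rad; semiperimeter s = 2.3076.
By l'Huilier's theorem, tan(E/4) = √[tan(s/2) tan((s−a)/2) tan((s−b)/2) tan((s−c)/2)], giving spherical excess E = 1.1946 rad.
Area = E·R² = 1.1946 × (3389.5)² ≈ 13724958 km².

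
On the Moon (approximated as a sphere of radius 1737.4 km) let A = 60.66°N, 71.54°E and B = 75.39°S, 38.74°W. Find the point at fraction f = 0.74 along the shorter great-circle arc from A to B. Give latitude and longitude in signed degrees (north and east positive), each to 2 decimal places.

-46.55°, 28.30°

The central angle between A and B is δ = 2.6603 rad.
With f = 0.74, the slerp weights are sin((1−f)δ)/sin δ = 1.3777 and sin(fδ)/sin δ = 1.9914.
Weighted sum of the unit vectors: (1.3777)·(0.1552,0.4648,0.8717) + (1.9914)·(0.1967,-0.1578,-0.9677) = (0.6055, 0.3260, -0.7260).
Converting back: φ = atan2(z, √(x²+y²)) = -46.55°, λ = atan2(y, x) = 28.30°.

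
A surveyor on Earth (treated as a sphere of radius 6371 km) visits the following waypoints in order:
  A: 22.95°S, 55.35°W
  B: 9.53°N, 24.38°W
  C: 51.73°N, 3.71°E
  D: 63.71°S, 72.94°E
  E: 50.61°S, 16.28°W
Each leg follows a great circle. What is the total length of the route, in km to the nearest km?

29537 km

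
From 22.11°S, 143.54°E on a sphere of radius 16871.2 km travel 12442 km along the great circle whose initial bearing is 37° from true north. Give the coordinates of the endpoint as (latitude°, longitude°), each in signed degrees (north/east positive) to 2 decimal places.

Angular distance δ = d/R = 12442/16871.2 = 0.73747 rad; initial bearing θ = 0.6458 rad.
sin φ₂ = sin φ₁ cos δ + cos φ₁ sin δ cos θ = (-0.3764)(0.7402) + (0.9265)(0.6724)(0.7986) = 0.2189, so φ₂ = 12.65°.
Δλ = atan2(sin θ sin δ cos φ₁, cos δ − sin φ₁ sin φ₂) = atan2(0.3749, 0.8226) = 24.502°.
λ₂ = 143.540° + 24.502° = 168.04°.

12.65°, 168.04°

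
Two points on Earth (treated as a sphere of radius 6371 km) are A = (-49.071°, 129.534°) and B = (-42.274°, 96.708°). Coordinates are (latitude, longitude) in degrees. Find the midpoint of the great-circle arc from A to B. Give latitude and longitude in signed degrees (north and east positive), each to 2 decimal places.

The central angle between A and B is δ = 0.4139 rad.
With f = 0.5, the slerp weights are sin((1−f)δ)/sin δ = 0.5109 and sin(fδ)/sin δ = 0.5109.
Weighted sum of the unit vectors: (0.5109)·(-0.4170,0.5053,-0.7555) + (0.5109)·(-0.0864,0.7349,-0.6727) = (-0.2572, 0.6336, -0.7297).
Converting back: φ = atan2(z, √(x²+y²)) = -46.86°, λ = atan2(y, x) = 112.10°.

-46.86°, 112.10°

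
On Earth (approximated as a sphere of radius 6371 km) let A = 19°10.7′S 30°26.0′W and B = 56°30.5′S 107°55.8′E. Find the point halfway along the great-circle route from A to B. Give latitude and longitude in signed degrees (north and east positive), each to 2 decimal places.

-60.93°, 4.13°

Central angle δ = 1.6866 rad. Interpolating on the sphere with fraction f = 0.5:
P = [sin((1−f)δ)·A + sin(fδ)·B] / sin δ = 0.7519·A + 0.7519·B in Cartesian coordinates,
giving P = (0.4846, 0.0350, -0.8740), i.e. latitude -60.93°, longitude 4.13°.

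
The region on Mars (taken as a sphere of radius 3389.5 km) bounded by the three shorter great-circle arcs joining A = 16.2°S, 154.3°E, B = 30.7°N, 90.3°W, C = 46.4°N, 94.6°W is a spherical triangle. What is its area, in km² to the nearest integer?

Side lengths (central angles): a = 0.2801, b = 2.0269, c = 2.0905 rad; semiperimeter s = 2.1987.
By l'Huilier's theorem, tan(E/4) = √[tan(s/2) tan((s−a)/2) tan((s−b)/2) tan((s−c)/2)], giving spherical excess E = 0.4551 rad.
Area = E·R² = 0.4551 × (3389.5)² ≈ 5228861 km².

5228861 km²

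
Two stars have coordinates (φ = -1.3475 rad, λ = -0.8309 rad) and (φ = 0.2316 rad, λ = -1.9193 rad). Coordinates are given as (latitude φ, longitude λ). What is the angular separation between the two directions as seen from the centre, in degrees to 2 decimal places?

With latitudes φ₁ = -77.206°, φ₂ = 13.270° and longitude difference Δλ = -62.361°:
cos c = sin φ₁ sin φ₂ + cos φ₁ cos φ₂ cos Δλ = (-0.9752)(0.2295) + (0.2214)(0.9733)(0.4639) = -0.12385,
so c = arccos(-0.12385) = 1.69497 rad.
So the angular separation is 97.11°.

97.11°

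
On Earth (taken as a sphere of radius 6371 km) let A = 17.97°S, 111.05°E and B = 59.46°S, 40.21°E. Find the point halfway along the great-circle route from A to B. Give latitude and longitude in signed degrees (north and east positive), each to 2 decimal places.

The central angle between A and B is δ = 1.1325 rad.
With f = 0.5, the slerp weights are sin((1−f)δ)/sin δ = 0.5925 and sin(fδ)/sin δ = 0.5925.
Weighted sum of the unit vectors: (0.5925)·(-0.3417,0.8877,-0.3085) + (0.5925)·(0.3881,0.3281,-0.8613) = (0.0275, 0.7203, -0.6931).
Converting back: φ = atan2(z, √(x²+y²)) = -43.87°, λ = atan2(y, x) = 87.81°.

-43.87°, 87.81°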